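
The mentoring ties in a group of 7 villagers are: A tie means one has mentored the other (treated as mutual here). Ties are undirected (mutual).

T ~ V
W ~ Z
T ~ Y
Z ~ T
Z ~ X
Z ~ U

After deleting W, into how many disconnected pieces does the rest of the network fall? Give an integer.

1

W's neighbors (Z) remain reachable from one another through other ties, so the rest of the network stays in one piece.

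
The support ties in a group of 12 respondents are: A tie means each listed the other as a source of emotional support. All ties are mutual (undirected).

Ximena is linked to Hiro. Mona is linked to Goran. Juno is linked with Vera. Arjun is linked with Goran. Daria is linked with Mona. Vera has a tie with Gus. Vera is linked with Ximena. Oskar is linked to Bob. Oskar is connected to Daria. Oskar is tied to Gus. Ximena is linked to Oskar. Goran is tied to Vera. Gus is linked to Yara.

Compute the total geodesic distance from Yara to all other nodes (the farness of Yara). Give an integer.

32

Distances from Yara: Arjun:4, Bob:3, Daria:3, Goran:3, Gus:1, Hiro:4, Juno:3, Mona:4, Oskar:2, Vera:2, Ximena:3.
Sum = 4 + 3 + 3 + 3 + 1 + 4 + 3 + 4 + 2 + 2 + 3 = 32.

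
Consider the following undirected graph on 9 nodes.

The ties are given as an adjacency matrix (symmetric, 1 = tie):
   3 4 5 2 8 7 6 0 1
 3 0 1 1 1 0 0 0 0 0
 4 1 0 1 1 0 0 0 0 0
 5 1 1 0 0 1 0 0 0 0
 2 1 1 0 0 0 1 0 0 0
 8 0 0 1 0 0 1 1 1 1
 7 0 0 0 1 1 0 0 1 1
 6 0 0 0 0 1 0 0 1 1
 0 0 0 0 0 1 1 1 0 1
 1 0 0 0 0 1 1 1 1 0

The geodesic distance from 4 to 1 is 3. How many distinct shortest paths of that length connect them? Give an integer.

The shortest distance is 3. The length-3 paths are: 4–5–8–1; 4–2–7–1.
That gives 2 distinct shortest paths.

2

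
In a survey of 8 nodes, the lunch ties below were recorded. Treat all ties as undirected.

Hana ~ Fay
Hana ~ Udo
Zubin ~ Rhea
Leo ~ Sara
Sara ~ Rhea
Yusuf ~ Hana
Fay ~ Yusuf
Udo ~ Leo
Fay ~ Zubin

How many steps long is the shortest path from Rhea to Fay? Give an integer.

One shortest route is Rhea – Zubin – Fay, which uses 2 edges, and Rhea and Fay are not directly tied, so nothing shorter exists. So d(Rhea,Fay) = 2.

2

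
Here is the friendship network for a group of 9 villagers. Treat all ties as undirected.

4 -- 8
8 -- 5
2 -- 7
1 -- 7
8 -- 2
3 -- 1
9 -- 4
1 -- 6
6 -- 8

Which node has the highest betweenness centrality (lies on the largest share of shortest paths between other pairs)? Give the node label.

8

Unnormalized betweenness of each node: 1:8, 2:4, 3:0, 4:7, 5:0, 6:8, 7:2, 8:18, 9:0.
8 has the largest value, 18, making it the main broker — the node through which the most shortest paths run.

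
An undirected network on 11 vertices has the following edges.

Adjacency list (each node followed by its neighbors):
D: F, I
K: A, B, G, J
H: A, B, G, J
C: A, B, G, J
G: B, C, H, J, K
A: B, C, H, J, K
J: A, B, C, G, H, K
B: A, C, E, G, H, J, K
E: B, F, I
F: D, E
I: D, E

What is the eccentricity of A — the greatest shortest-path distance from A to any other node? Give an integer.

4

Distances from A: B:1, C:1, D:4, E:2, F:3, G:2, H:1, I:3, J:1, K:1.
The largest is 4 (to D), so the eccentricity of A is 4.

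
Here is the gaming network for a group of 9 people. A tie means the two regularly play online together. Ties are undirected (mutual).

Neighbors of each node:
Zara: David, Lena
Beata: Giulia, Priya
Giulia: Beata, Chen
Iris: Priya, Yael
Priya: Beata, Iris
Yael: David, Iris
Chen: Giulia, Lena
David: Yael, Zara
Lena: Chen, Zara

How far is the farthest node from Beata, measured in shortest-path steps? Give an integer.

Distances from Beata: Chen:2, David:4, Giulia:1, Iris:2, Lena:3, Priya:1, Yael:3, Zara:4.
The largest is 4 (to Zara and David), so the eccentricity of Beata is 4.

4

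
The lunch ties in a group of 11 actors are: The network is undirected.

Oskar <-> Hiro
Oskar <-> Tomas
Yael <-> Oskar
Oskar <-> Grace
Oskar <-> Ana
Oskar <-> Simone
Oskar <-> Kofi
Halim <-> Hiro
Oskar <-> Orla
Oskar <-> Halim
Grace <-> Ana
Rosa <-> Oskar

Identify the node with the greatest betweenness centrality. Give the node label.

Unnormalized betweenness of each node: Ana:0, Grace:0, Halim:0, Hiro:0, Kofi:0, Orla:0, Oskar:43, Rosa:0, Simone:0, Tomas:0, Yael:0.
Oskar has the largest value, 43, making it the main broker — the node through which the most shortest paths run.

Oskar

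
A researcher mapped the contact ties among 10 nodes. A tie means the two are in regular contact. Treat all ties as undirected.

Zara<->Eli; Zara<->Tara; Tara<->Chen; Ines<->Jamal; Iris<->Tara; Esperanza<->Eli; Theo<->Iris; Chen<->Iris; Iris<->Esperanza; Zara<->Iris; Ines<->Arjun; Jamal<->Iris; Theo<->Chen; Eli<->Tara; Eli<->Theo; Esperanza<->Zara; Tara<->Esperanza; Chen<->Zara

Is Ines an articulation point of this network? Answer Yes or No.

Yes

Removing Ines leaves {Chen, Eli, Esperanza, Iris, Jamal, Tara, Theo, and Zara} with no path to {Arjun}, so the network splits into 2 components. Ines is a cut vertex.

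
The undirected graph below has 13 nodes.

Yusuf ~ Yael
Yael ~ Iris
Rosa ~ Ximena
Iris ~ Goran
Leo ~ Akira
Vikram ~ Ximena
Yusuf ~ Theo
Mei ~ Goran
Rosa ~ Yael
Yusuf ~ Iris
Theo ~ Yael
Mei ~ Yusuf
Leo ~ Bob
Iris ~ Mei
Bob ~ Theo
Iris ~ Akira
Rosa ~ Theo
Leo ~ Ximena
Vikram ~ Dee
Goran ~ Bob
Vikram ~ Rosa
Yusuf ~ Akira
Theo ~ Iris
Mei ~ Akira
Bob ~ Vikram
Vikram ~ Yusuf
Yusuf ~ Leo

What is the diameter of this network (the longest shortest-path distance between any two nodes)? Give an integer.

3

Eccentricity of each node (its greatest distance to any other): Akira:3, Bob:2, Dee:3, Goran:3, Iris:3, Leo:3, Mei:3, Rosa:3, Theo:3, Vikram:2, Ximena:3, Yael:3, Yusuf:2.
The maximum eccentricity is 3, realized for instance by the pair Iris–Dee via Iris – Yusuf – Vikram – Dee. So the diameter is 3.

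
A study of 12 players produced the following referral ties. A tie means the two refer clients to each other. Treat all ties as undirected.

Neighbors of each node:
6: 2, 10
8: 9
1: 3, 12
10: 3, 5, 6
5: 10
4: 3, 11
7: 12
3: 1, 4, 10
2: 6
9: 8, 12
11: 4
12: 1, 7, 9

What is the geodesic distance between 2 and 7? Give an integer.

6

One shortest route is 2 – 6 – 10 – 3 – 1 – 12 – 7, which uses 6 edges, and at distance 5 from 2 we only reach {11, 12}, which does not include 7. So d(2,7) = 6.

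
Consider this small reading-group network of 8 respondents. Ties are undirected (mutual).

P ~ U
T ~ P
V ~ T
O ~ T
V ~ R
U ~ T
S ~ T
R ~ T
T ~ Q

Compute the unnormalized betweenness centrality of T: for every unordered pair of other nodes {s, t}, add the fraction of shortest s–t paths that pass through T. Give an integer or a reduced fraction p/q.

19

Pairs whose geodesics pass through T — P–R: 1; P–S: 1; P–V: 1; P–Q: 1; P–O: 1; R–S: 1; R–U: 1; R–Q: 1; R–O: 1; S–V: 1; S–U: 1; S–Q: 1; S–O: 1; V–U: 1 … (+5 more pairs).
All other pairs contribute 0.
Summing the contributions gives betweenness(T) = 19.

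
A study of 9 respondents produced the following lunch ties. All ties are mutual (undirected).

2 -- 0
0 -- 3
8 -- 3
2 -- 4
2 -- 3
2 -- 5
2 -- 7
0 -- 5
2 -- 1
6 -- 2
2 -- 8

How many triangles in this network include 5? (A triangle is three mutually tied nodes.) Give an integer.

5's neighbors: 0 and 2.
Neighbor pairs that are themselves tied: 5–0–2. Each forms one triangle with 5, for 1 in total.

1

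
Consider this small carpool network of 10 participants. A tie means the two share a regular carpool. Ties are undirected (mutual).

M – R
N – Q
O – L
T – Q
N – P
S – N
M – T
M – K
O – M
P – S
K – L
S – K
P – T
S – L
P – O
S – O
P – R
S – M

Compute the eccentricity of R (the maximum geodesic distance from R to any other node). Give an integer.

Distances from R: K:2, L:3, M:1, N:2, O:2, P:1, Q:3, S:2, T:2.
The largest is 3 (to L and Q), so the eccentricity of R is 3.

3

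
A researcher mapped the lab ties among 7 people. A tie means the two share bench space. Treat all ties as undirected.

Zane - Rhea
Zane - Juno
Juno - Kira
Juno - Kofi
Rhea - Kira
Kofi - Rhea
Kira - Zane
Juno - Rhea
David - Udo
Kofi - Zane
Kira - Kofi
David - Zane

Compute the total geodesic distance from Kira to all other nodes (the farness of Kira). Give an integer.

Distances from Kira: David:2, Juno:1, Kofi:1, Rhea:1, Udo:3, Zane:1.
Sum = 2 + 1 + 1 + 1 + 3 + 1 = 9.

9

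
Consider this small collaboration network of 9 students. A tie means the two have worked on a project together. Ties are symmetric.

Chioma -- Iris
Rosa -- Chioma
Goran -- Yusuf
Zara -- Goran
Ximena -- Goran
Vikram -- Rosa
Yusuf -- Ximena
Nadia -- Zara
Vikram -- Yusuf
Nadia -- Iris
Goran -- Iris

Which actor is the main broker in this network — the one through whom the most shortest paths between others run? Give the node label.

Goran

Unnormalized betweenness of each node: Chioma:4, Goran:34/3, Iris:53/6, Nadia:4/3, Rosa:7/3, Vikram:10/3, Ximena:0, Yusuf:6, Zara:11/6.
Goran has the largest value, 34/3, making it the main broker — the node through which the most shortest paths run.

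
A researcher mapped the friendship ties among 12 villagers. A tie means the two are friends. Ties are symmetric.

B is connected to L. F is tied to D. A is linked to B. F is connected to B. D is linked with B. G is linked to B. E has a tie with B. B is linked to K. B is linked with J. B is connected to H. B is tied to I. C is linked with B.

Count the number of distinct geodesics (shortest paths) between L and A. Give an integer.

The shortest distance is 2, and the only length-2 path is L–B–A. So there is exactly 1 shortest path.

1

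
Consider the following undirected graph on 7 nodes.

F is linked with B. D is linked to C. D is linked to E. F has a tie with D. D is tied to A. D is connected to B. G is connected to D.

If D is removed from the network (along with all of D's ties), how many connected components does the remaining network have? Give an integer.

Without D, the remaining ties split the others into: {B, F}; {E}; {A}; {C}; {G}.
That's 5 separate components.

5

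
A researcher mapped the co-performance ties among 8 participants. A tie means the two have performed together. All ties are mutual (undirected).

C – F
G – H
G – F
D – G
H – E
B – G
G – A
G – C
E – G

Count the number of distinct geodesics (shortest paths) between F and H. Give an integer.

The shortest distance is 2, and the only length-2 path is F–G–H. So there is exactly 1 shortest path.

1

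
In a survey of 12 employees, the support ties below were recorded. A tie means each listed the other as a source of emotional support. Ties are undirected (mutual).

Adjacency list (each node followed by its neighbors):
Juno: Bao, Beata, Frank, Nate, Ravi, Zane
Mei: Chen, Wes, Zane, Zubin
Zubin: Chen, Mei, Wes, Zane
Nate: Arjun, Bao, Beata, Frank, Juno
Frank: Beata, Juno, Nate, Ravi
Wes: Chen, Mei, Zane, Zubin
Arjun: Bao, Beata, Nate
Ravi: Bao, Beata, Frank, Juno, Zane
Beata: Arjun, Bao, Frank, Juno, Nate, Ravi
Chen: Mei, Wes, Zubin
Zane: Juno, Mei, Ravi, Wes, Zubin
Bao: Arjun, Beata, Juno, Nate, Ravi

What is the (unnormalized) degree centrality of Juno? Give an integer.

Juno is directly tied to Bao, Beata, Frank, Nate, Ravi, and Zane. That is 6 neighbors, so the degree of Juno is 6.

6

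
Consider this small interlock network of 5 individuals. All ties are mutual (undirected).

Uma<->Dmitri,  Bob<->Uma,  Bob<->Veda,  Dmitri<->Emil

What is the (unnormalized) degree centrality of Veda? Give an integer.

1

Veda is directly tied to Bob. That is 1 neighbor, so the degree of Veda is 1.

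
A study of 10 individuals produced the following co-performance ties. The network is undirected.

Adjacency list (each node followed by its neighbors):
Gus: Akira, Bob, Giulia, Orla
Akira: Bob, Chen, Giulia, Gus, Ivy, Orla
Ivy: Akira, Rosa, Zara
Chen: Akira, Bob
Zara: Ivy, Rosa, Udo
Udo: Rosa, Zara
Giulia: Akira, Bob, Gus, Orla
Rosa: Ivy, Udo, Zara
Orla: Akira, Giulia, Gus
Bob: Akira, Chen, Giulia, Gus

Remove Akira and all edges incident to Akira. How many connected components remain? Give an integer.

Without Akira, the remaining ties split the others into: {Bob, Chen, Giulia, Gus, Orla}; {Ivy, Rosa, Udo, Zara}.
That's 2 separate components.

2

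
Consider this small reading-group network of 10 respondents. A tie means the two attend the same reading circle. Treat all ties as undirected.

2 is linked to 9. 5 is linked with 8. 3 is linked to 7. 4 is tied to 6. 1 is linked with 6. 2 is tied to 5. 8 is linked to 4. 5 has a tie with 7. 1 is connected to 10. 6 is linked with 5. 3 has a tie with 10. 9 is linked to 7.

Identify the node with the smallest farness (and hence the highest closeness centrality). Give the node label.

Farness (sum of distances to all others) for each node — 1:21, 2:21, 3:21, 4:23, 5:15, 6:17, 7:17, 8:21, 9:23, 10:23.
The smallest farness is 15, for 5, so 5 has the highest closeness.

5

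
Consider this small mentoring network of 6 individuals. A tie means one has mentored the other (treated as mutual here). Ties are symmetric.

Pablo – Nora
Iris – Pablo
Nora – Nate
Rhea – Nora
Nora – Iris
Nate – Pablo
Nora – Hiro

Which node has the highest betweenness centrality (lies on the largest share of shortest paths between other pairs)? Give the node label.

Nora

Unnormalized betweenness of each node: Hiro:0, Iris:0, Nate:0, Nora:15/2, Pablo:1/2, Rhea:0.
Nora has the largest value, 15/2, making it the main broker — the node through which the most shortest paths run.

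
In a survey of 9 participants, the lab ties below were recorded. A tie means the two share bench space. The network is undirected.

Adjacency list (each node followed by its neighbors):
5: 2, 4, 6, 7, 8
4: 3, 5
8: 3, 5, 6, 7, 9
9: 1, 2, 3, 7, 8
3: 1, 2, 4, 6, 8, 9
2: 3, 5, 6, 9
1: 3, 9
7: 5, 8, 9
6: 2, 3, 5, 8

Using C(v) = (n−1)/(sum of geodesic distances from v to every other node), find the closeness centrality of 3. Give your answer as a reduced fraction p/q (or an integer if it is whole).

Distances from 3: 1:1, 2:1, 4:1, 5:2, 6:1, 7:2, 8:1, 9:1. Sum = 10.
n = 9, so closeness = 8/10 = 4/5.

4/5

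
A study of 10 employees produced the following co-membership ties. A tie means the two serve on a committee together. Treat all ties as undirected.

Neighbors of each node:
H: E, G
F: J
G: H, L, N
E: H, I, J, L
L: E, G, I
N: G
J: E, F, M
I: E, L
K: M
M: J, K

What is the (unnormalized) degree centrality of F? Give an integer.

F is directly tied to J. That is 1 neighbor, so the degree of F is 1.

1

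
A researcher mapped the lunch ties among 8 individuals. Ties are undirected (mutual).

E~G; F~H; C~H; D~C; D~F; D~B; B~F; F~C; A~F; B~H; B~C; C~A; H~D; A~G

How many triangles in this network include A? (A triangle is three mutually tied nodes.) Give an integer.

A's neighbors: C, F, and G.
Neighbor pairs that are themselves tied: A–C–F. Each forms one triangle with A, for 1 in total.

1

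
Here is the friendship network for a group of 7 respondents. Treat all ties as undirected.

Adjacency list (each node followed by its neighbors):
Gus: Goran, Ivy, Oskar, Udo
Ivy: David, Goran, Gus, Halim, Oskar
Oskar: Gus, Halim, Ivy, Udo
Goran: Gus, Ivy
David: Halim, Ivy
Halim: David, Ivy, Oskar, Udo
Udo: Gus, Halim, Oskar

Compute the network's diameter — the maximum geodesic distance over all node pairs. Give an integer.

2

Eccentricity of each node (its greatest distance to any other): David:2, Goran:2, Gus:2, Halim:2, Ivy:2, Oskar:2, Udo:2.
The maximum eccentricity is 2, realized for instance by the pair Udo–David via Udo – Halim – David. So the diameter is 2.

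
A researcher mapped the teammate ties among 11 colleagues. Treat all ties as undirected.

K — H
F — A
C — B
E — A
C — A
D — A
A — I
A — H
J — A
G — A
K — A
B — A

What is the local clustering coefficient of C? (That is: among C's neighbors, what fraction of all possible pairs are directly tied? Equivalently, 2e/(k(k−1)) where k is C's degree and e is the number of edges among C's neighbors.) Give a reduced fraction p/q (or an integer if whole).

1

C's neighbors: A and B (k = 2).
Possible neighbor pairs: C(2,2) = 1. Edges among them: A–B → e = 1.
Clustering(C) = 1/1.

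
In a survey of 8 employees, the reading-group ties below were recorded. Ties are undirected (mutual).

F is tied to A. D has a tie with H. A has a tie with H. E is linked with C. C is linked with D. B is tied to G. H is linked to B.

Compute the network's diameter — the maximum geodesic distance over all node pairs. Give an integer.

5

Eccentricity of each node (its greatest distance to any other): A:4, B:4, C:4, D:3, E:5, F:5, G:5, H:3.
The maximum eccentricity is 5, realized for instance by the pair F–E via F – A – H – D – C – E. So the diameter is 5.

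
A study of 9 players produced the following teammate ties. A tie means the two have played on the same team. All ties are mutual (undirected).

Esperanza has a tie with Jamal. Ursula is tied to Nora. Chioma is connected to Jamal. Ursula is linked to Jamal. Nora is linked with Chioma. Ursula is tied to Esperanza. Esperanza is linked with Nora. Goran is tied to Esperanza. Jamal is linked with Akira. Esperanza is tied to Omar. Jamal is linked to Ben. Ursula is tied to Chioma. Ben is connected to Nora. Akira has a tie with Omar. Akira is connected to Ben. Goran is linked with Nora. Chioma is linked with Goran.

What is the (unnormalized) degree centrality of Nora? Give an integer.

Nora is directly tied to Ben, Chioma, Esperanza, Goran, and Ursula. That is 5 neighbors, so the degree of Nora is 5.

5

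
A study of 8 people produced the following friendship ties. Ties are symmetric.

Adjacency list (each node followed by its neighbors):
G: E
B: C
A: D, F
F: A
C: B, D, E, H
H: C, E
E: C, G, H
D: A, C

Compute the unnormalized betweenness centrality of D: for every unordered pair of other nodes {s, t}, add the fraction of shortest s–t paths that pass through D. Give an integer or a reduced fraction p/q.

10

Pairs whose geodesics pass through D — B–F: 1; B–A: 1; C–F: 1; C–A: 1; F–G: 1; F–E: 1; F–H: 1; A–G: 1; A–E: 1; A–H: 1.
All other pairs contribute 0.
Summing the contributions gives betweenness(D) = 10.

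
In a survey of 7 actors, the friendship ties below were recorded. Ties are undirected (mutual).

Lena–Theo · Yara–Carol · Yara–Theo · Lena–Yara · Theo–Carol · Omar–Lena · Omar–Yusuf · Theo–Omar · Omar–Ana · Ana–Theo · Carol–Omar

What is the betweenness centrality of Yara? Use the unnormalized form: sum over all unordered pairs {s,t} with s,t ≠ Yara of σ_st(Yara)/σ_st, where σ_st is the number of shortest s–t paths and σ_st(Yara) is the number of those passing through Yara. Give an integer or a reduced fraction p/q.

Pairs whose geodesics pass through Yara — Lena–Carol: 1/3.
All other pairs contribute 0.
Summing the contributions gives betweenness(Yara) = 1/3.

1/3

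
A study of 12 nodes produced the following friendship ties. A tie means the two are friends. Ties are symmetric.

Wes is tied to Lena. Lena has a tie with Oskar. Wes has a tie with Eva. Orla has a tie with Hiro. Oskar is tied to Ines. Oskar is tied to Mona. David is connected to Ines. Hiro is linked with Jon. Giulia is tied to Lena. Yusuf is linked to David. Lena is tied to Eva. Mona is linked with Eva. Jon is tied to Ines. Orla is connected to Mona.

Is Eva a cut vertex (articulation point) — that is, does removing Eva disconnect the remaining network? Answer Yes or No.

Even without Eva, every remaining node can still reach every other (the residual graph is connected), so Eva is not a cut vertex.

No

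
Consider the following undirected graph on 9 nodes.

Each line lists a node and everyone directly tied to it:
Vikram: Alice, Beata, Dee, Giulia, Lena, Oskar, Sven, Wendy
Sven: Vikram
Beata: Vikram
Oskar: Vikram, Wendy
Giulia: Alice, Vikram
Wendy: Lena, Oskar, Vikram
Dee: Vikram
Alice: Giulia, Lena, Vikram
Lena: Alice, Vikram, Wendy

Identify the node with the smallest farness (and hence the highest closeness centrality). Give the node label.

Farness (sum of distances to all others) for each node — Alice:13, Beata:15, Dee:15, Giulia:14, Lena:13, Oskar:14, Sven:15, Vikram:8, Wendy:13.
The smallest farness is 8, for Vikram, so Vikram has the highest closeness.

Vikram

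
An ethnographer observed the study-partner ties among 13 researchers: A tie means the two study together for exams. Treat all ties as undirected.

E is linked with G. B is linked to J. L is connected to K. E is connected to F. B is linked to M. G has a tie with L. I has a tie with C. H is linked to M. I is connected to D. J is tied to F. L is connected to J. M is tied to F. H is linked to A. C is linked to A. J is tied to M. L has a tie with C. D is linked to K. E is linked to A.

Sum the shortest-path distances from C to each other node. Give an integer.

24

Distances from C: A:1, B:3, D:2, E:2, F:3, G:2, H:2, I:1, J:2, K:2, L:1, M:3.
Sum = 1 + 3 + 2 + 2 + 3 + 2 + 2 + 1 + 2 + 2 + 1 + 3 = 24.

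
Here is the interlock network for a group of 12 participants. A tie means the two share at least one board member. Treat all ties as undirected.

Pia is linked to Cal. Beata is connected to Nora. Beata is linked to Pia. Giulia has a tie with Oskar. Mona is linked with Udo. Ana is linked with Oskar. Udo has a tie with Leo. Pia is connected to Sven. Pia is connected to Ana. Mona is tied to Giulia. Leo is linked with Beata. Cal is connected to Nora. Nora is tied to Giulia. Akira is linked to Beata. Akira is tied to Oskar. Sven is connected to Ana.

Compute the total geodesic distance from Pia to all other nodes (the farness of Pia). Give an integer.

22

Distances from Pia: Akira:2, Ana:1, Beata:1, Cal:1, Giulia:3, Leo:2, Mona:4, Nora:2, Oskar:2, Sven:1, Udo:3.
Sum = 2 + 1 + 1 + 1 + 3 + 2 + 4 + 2 + 2 + 1 + 3 = 22.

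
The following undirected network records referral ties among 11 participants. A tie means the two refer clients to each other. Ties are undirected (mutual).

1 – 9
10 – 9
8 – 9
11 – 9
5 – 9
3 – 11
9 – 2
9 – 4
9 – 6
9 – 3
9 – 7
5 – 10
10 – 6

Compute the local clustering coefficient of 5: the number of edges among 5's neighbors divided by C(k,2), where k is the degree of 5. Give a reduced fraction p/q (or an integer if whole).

1

5's neighbors: 9 and 10 (k = 2).
Possible neighbor pairs: C(2,2) = 1. Edges among them: 9–10 → e = 1.
Clustering(5) = 1/1.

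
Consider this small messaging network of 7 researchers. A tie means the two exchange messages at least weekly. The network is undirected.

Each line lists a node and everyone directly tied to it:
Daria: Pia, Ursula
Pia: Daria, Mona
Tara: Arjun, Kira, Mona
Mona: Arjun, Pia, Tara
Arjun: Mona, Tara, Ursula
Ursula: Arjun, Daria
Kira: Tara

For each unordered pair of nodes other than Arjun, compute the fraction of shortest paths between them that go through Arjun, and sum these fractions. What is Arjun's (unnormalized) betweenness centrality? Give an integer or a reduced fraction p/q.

Pairs whose geodesics pass through Arjun — Daria–Tara: 1/2; Daria–Kira: 1/2; Tara–Ursula: 1; Kira–Ursula: 1; Mona–Ursula: 1.
All other pairs contribute 0.
Summing the contributions gives betweenness(Arjun) = 4.

4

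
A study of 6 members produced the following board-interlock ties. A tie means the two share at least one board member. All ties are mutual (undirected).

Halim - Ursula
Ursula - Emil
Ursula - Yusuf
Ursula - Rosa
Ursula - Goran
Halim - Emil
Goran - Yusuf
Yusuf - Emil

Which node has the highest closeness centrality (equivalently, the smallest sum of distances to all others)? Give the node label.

Farness (sum of distances to all others) for each node — Emil:7, Goran:8, Halim:8, Rosa:9, Ursula:5, Yusuf:7.
The smallest farness is 5, for Ursula, so Ursula has the highest closeness.

Ursula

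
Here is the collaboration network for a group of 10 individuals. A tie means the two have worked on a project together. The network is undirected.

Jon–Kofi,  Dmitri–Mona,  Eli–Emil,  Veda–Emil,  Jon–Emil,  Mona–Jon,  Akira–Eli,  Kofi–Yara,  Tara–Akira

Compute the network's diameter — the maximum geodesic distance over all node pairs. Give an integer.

6

Eccentricity of each node (its greatest distance to any other): Akira:5, Dmitri:6, Eli:4, Emil:3, Jon:4, Kofi:5, Mona:5, Tara:6, Veda:4, Yara:6.
The maximum eccentricity is 6, realized for instance by the pair Yara–Tara via Yara – Kofi – Jon – Emil – Eli – Akira – Tara. So the diameter is 6.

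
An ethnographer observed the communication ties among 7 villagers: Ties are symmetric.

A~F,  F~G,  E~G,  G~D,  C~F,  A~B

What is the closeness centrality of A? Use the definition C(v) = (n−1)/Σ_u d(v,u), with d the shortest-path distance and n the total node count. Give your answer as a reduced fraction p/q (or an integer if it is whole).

Distances from A: B:1, C:2, D:3, E:3, F:1, G:2. Sum = 12.
n = 7, so closeness = 6/12 = 1/2.

1/2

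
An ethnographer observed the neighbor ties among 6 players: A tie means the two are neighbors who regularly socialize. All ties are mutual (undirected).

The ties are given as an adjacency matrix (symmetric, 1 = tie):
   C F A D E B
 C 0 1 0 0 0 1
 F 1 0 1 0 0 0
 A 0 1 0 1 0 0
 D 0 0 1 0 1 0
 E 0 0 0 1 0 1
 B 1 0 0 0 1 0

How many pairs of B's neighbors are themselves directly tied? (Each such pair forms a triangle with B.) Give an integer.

0

B's neighbors are C and E, but none of them are tied to each other, so no triangle contains B.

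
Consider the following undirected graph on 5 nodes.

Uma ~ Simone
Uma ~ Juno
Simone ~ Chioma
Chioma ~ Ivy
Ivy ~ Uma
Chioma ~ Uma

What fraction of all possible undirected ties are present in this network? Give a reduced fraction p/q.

There are 6 edges and 5 nodes, so the maximum possible is C(5,2) = 10.
Density = 6/10 = 3/5.

3/5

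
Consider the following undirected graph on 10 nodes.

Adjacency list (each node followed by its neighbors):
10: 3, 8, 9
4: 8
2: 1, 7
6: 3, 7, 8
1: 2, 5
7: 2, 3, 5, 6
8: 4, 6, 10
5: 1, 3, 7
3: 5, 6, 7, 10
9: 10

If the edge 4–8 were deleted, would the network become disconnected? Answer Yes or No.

Yes

Without the 4–8 edge there is no alternate route between 4 and 8, so the network disconnects. It is a bridge.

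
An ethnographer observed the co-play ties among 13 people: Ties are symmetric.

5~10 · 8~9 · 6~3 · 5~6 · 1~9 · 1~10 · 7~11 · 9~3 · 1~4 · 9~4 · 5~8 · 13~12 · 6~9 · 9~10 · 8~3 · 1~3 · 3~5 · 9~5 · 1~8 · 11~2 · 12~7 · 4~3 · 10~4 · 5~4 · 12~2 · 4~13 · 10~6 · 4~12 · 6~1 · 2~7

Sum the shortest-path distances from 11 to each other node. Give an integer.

Distances from 11: 1:4, 2:1, 3:4, 4:3, 5:4, 6:5, 7:1, 8:5, 9:4, 10:4, 12:2, 13:3.
Sum = 4 + 1 + 4 + 3 + 4 + 5 + 1 + 5 + 4 + 4 + 2 + 3 = 40.

40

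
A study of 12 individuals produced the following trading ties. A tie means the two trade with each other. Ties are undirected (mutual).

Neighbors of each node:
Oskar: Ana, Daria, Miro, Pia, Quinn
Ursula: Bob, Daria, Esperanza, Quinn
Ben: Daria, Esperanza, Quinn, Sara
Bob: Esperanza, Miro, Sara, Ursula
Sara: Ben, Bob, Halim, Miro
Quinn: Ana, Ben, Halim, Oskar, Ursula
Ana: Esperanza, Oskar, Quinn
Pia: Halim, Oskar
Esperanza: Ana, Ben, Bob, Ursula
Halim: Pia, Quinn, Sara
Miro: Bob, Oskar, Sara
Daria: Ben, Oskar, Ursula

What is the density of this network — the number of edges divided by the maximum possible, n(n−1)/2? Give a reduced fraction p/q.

There are 22 edges and 12 nodes, so the maximum possible is C(12,2) = 66.
Density = 22/66 = 1/3.

1/3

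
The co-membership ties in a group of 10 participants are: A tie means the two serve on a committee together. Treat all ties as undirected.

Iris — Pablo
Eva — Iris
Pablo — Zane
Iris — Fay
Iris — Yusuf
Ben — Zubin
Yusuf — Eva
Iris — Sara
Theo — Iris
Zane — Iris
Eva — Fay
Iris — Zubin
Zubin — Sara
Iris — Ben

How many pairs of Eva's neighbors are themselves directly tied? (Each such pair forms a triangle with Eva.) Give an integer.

2

Eva's neighbors: Fay, Iris, and Yusuf.
Neighbor pairs that are themselves tied: Eva–Fay–Iris; Eva–Iris–Yusuf. Each forms one triangle with Eva, for 2 in total.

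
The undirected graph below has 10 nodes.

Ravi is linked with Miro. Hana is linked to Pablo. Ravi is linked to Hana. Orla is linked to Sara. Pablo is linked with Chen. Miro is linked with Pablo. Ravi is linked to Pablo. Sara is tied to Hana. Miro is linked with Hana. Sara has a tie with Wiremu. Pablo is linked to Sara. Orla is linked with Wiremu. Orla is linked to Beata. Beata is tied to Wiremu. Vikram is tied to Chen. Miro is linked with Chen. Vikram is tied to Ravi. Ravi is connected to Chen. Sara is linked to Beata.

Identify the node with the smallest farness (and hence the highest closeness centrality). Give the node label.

Pablo

Farness (sum of distances to all others) for each node — Beata:20, Chen:17, Hana:14, Miro:17, Orla:20, Pablo:13, Ravi:16, Sara:14, Vikram:23, Wiremu:20.
The smallest farness is 13, for Pablo, so Pablo has the highest closeness.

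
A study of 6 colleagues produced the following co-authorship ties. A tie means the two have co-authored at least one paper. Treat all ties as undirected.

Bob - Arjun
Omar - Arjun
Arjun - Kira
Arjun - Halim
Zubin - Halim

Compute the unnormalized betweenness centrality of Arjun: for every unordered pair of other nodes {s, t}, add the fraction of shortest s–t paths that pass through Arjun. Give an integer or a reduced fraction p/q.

9

Pairs whose geodesics pass through Arjun — Kira–Halim: 1; Kira–Zubin: 1; Kira–Omar: 1; Kira–Bob: 1; Halim–Omar: 1; Halim–Bob: 1; Zubin–Omar: 1; Zubin–Bob: 1; Omar–Bob: 1.
All other pairs contribute 0.
Summing the contributions gives betweenness(Arjun) = 9.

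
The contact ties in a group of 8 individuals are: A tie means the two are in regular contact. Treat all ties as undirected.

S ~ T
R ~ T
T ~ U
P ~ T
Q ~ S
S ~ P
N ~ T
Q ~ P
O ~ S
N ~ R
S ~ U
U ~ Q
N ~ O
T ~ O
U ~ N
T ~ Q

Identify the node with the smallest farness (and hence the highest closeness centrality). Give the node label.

T

Farness (sum of distances to all others) for each node — N:10, O:11, P:11, Q:10, R:12, S:9, T:7, U:10.
The smallest farness is 7, for T, so T has the highest closeness.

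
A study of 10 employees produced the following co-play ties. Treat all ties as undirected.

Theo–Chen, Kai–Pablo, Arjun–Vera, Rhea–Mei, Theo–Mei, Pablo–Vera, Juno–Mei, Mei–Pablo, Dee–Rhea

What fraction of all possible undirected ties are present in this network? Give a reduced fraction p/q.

1/5

There are 9 edges and 10 nodes, so the maximum possible is C(10,2) = 45.
Density = 9/45 = 1/5.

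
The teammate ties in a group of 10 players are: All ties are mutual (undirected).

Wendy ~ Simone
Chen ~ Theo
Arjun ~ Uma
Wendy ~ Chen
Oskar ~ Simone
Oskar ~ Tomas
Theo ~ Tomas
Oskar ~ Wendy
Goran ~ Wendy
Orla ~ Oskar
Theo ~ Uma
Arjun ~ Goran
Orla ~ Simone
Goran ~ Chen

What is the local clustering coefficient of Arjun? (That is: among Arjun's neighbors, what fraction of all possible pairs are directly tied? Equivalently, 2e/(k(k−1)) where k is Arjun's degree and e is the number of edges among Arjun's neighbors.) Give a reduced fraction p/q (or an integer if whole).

0

Arjun's neighbors: Goran and Uma (k = 2).
Possible neighbor pairs: C(2,2) = 1. Edges among them: none → e = 0.
Clustering(Arjun) = 0/1.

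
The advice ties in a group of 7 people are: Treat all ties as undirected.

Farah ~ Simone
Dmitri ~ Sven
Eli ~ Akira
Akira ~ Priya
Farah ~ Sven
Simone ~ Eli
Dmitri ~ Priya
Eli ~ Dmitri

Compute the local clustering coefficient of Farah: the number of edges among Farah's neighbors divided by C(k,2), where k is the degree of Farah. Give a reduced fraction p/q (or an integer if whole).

0

Farah's neighbors: Simone and Sven (k = 2).
Possible neighbor pairs: C(2,2) = 1. Edges among them: none → e = 0.
Clustering(Farah) = 0/1.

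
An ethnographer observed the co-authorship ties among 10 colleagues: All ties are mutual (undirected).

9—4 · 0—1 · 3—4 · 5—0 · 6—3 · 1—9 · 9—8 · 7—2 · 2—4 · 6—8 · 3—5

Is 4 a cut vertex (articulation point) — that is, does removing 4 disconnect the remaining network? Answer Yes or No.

Removing 4 leaves {2 and 7} with no path to {0, 1, 3, 5, 6, 8, and 9}, so the network splits into 2 components. 4 is a cut vertex.

Yes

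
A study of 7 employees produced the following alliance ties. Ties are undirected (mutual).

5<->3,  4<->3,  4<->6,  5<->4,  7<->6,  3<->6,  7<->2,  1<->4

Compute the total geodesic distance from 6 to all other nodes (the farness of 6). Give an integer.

9

Distances from 6: 1:2, 2:2, 3:1, 4:1, 5:2, 7:1.
Sum = 2 + 2 + 1 + 1 + 2 + 1 = 9.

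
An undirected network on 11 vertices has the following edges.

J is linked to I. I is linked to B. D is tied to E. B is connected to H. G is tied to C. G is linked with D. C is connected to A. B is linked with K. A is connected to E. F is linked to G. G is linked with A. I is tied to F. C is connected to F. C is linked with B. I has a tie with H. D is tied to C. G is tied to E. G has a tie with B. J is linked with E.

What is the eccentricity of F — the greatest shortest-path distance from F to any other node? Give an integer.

3

Distances from F: A:2, B:2, C:1, D:2, E:2, G:1, H:2, I:1, J:2, K:3.
The largest is 3 (to K), so the eccentricity of F is 3.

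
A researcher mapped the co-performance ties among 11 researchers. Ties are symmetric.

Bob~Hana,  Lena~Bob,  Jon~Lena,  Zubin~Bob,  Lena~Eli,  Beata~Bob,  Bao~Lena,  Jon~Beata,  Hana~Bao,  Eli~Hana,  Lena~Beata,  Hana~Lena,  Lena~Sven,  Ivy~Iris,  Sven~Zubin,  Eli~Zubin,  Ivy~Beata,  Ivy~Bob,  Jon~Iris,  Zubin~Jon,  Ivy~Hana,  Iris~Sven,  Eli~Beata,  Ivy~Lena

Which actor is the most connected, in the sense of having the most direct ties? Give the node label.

Lena

Degrees — Bao:2, Beata:5, Bob:5, Eli:4, Hana:5, Iris:3, Ivy:5, Jon:4, Lena:8, Sven:3, Zubin:4.
The maximum is 8, attained only by Lena.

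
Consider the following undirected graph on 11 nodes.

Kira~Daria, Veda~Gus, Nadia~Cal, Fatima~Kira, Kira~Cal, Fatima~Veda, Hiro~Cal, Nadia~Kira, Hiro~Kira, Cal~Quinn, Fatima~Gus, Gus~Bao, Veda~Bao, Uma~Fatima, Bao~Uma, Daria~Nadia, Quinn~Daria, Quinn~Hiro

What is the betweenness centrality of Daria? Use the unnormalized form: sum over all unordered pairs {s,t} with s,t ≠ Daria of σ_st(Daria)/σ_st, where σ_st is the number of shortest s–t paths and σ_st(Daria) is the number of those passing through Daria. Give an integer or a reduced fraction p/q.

5/2

Pairs whose geodesics pass through Daria — Fatima–Quinn: 1/3; Gus–Quinn: 1/3; Bao–Quinn: 3/9; Veda–Quinn: 1/3; Uma–Quinn: 1/3; Quinn–Kira: 1/3; Quinn–Nadia: 1/2.
All other pairs contribute 0.
Summing the contributions gives betweenness(Daria) = 5/2.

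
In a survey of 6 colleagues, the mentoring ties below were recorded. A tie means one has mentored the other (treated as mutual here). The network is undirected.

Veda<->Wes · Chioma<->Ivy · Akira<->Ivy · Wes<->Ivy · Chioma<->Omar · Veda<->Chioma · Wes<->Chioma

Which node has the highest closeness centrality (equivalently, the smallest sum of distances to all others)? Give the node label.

Farness (sum of distances to all others) for each node — Akira:11, Chioma:6, Ivy:7, Omar:10, Veda:9, Wes:7.
The smallest farness is 6, for Chioma, so Chioma has the highest closeness.

Chioma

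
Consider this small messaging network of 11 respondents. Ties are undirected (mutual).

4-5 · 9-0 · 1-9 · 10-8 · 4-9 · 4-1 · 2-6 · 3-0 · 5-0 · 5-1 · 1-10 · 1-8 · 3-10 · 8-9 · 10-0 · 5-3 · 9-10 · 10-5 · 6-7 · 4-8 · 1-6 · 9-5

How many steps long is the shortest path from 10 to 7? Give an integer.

One shortest route is 10 – 1 – 6 – 7, which uses 3 edges, and at distance 2 from 10 we only reach {4, 6}, which does not include 7. So d(10,7) = 3.

3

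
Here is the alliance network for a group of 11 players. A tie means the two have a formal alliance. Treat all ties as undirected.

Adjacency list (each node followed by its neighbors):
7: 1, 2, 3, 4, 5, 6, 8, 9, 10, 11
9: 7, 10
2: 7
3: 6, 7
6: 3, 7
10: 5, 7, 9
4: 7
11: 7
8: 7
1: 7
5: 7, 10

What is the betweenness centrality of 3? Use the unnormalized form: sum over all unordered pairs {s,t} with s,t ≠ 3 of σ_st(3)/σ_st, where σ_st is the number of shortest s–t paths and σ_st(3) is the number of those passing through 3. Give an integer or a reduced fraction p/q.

0

No shortest path between any pair of other nodes passes through 3.
Summing the contributions gives betweenness(3) = 0.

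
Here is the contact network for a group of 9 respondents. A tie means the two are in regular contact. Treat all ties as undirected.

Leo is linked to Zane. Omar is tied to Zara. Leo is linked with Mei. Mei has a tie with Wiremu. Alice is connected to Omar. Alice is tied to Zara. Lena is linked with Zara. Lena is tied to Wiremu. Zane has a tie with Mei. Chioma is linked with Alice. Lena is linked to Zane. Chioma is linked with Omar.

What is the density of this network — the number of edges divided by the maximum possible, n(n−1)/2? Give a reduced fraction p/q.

1/3

There are 12 edges and 9 nodes, so the maximum possible is C(9,2) = 36.
Density = 12/36 = 1/3.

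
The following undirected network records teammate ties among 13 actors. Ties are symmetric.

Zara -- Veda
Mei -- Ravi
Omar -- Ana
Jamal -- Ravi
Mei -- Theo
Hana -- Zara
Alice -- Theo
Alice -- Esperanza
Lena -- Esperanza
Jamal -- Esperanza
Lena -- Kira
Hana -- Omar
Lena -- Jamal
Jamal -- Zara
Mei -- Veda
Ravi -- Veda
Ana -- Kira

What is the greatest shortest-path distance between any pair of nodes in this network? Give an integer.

5

Eccentricity of each node (its greatest distance to any other): Alice:5, Ana:5, Esperanza:4, Hana:4, Jamal:3, Kira:4, Lena:3, Mei:5, Omar:5, Ravi:4, Theo:5, Veda:4, Zara:3.
The maximum eccentricity is 5, realized for instance by the pair Mei–Ana via Mei – Ravi – Jamal – Lena – Kira – Ana. So the diameter is 5.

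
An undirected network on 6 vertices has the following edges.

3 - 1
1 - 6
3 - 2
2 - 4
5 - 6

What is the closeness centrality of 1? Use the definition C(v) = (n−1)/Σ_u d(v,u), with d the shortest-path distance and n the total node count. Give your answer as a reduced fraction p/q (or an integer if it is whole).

Distances from 1: 2:2, 3:1, 4:3, 5:2, 6:1. Sum = 9.
n = 6, so closeness = 5/9.

5/9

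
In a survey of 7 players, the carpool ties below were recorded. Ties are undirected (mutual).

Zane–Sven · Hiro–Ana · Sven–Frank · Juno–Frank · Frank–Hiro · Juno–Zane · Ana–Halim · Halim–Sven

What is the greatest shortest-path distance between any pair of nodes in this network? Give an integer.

Eccentricity of each node (its greatest distance to any other): Ana:3, Frank:2, Halim:3, Hiro:3, Juno:3, Sven:2, Zane:3.
The maximum eccentricity is 3, realized for instance by the pair Juno–Halim via Juno – Zane – Sven – Halim. So the diameter is 3.

3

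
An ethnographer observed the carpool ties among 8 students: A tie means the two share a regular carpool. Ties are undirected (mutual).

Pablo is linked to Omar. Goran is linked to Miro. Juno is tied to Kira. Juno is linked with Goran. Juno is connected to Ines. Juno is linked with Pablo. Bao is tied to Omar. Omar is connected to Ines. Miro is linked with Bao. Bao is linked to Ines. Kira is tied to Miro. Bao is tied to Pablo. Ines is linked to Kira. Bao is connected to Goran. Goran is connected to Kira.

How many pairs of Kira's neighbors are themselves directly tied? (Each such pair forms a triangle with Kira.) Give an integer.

Kira's neighbors: Goran, Ines, Juno, and Miro.
Neighbor pairs that are themselves tied: Kira–Goran–Juno; Kira–Goran–Miro; Kira–Ines–Juno. Each forms one triangle with Kira, for 3 in total.

3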